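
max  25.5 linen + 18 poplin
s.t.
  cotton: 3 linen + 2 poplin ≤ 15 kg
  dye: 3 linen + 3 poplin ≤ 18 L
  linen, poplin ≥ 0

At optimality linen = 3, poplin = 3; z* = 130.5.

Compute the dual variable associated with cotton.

7.5

At the optimum: cotton uses 15 of 15 (binding); dye uses 18 of 18 (binding).
From A_Bᵀ y = c: 3·y_cotton + 3·y_dye = 25.5; 2·y_cotton + 3·y_dye = 18.
This yields shadow prices y_cotton = 7.5, y_dye = 1.
Shadow price of cotton = 7.5.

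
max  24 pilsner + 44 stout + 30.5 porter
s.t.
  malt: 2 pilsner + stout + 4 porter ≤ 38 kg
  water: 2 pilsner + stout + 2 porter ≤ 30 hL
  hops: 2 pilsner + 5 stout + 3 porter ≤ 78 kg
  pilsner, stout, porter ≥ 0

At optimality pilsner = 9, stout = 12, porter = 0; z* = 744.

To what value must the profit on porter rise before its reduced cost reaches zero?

32

Check each constraint at x*: malt 30/38 (slack 8); water 30/30 (tight); hops 78/78 (tight).
Slack constraints have shadow price 0 (complementary slackness).
From A_Bᵀ y = c: 2·y_water + 2·y_hops = 24; 1·y_water + 5·y_hops = 44.
This yields shadow prices y_water = 4, y_hops = 8.
porter enters the basis when its profit ≥ yᵀa₃ = 4·2 + 8·3 = 32.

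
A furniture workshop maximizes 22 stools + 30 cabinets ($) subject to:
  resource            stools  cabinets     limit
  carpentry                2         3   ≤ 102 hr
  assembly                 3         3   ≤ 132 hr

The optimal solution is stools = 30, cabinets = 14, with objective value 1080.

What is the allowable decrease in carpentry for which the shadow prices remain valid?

14

Binding constraints: carpentry, assembly. The basis is B = [[2,3],[3,3]] with det -3.
Per unit decrease in carpentry, x* moves by d = (1, -1).
The basis stays optimal until cabinets reaches 0; allowable decrease = 14 hr.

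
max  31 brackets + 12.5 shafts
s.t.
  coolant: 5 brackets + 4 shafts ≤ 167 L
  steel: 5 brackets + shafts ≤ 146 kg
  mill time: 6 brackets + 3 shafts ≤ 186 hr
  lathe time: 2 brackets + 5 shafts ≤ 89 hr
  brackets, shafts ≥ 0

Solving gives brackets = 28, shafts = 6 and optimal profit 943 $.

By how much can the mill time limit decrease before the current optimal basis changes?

Binding constraints: steel, mill time. The basis is B = [[5,1],[6,3]] with det 9.
Per unit decrease in mill time, x* moves by d = (0.1111, -0.5556).
The basis stays optimal until shafts reaches 0; allowable decrease = 10.8 hr.

10.8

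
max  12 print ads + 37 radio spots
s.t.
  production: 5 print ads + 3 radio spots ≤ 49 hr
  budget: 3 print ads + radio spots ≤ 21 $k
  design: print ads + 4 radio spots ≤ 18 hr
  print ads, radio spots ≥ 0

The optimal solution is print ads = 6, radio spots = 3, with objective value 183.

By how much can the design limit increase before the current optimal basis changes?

27.5

Binding constraints: budget, design. The basis is B = [[3,1],[1,4]] with det 11.
Per unit increase in design, x* moves by d = (-0.0909, 0.2727).
The basis stays optimal until production becomes binding; allowable increase = 27.5 hr.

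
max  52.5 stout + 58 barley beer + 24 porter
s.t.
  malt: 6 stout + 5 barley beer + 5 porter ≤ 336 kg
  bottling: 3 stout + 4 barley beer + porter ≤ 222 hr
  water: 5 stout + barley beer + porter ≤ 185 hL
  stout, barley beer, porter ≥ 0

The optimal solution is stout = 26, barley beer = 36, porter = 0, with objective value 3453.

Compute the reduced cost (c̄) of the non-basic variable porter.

-5.5

At the optimum: malt uses 336 of 336 (binding); bottling uses 222 of 222 (binding); water uses 166 of 185 (slack = 19).
Slack constraints have shadow price 0 (complementary slackness).
From A_Bᵀ y = c: 6·y_malt + 3·y_bottling = 52.5; 5·y_malt + 4·y_bottling = 58.
→ y_malt = 4 and y_bottling = 9.5.
Reduced cost of porter: c₃ − yᵀa₃ = 24 − (4·5 + 9.5·1) = 24 − 29.5 = -5.5.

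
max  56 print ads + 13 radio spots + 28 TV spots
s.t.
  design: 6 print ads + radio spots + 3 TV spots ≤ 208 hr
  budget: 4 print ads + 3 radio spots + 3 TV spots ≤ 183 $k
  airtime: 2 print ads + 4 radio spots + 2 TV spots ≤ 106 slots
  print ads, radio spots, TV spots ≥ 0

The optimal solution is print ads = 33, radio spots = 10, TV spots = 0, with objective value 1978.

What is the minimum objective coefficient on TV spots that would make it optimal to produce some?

29

Binding: design and airtime. Non-binding: budget (21 unused).
Slack constraints have shadow price 0 (complementary slackness).
From A_Bᵀ y = c: 6·y_design + 2·y_airtime = 56; 1·y_design + 4·y_airtime = 13.
→ y_design = 9 and y_airtime = 1.
TV spots enters the basis when its profit ≥ yᵀa₃ = 9·3 + 1·2 = 29.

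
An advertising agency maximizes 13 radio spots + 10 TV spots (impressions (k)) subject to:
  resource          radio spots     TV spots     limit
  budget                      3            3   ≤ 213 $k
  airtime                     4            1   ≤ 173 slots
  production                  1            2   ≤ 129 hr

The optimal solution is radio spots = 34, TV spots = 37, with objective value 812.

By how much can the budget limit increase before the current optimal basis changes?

27

Binding constraints: budget, airtime. The basis is B = [[3,3],[4,1]] with det -9.
Per unit increase in budget, x* moves by d = (-0.1111, 0.4444).
The basis stays optimal until production becomes binding; allowable increase = 27 $k.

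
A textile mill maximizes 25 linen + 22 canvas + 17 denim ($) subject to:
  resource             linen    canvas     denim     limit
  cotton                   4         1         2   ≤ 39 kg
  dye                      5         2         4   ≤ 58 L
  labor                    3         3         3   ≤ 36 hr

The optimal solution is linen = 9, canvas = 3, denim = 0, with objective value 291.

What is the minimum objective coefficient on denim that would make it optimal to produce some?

23

Check each constraint at x*: cotton 39/39 (tight); dye 51/58 (slack 7); labor 36/36 (tight).
Since dye is not tight, its dual is 0.
From A_Bᵀ y = c: 4·y_cotton + 3·y_labor = 25; 1·y_cotton + 3·y_labor = 22.
This yields shadow prices y_cotton = 1, y_labor = 7.
denim enters the basis when its profit ≥ yᵀa₃ = 1·2 + 7·3 = 23.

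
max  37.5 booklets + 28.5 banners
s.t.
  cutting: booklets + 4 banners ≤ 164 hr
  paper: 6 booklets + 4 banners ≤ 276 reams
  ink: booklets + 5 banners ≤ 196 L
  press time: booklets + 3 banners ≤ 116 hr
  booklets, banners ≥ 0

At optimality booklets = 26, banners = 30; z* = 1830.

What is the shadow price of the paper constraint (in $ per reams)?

6

Binding: paper and press time. Non-binding: cutting (18 unused), ink (20 unused).
Since cutting, ink are not tight, their duals are 0.
The binding rows give the dual system: 6·y_paper + 1·y_press time = 37.5 and 4·y_paper + 3·y_press time = 28.5.
Solving: y_paper = 6, y_press time = 1.5.
Shadow price of paper = 6.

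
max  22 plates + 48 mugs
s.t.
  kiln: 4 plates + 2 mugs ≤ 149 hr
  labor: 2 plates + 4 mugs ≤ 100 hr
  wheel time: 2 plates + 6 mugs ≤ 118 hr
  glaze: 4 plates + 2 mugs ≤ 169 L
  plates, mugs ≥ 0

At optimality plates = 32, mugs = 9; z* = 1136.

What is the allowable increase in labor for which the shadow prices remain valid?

0.6

Binding constraints: labor, wheel time. The basis is B = [[2,4],[2,6]] with det 4.
Per unit increase in labor, x* moves by d = (1.5, -0.5).
The basis stays optimal until kiln becomes binding; allowable increase = 0.6 hr.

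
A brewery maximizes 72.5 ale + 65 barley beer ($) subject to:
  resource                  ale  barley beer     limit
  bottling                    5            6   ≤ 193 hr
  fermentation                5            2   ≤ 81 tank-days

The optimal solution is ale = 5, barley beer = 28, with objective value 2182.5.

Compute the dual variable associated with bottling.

9

Check each constraint at x*: bottling 193/193 (tight); fermentation 81/81 (tight).
Dual feasibility on the basic columns requires 5·y_bottling + 5·y_fermentation = 72.5, 6·y_bottling + 2·y_fermentation = 65.
Solving: y_bottling = 9, y_fermentation = 5.5.
Shadow price of bottling = 9.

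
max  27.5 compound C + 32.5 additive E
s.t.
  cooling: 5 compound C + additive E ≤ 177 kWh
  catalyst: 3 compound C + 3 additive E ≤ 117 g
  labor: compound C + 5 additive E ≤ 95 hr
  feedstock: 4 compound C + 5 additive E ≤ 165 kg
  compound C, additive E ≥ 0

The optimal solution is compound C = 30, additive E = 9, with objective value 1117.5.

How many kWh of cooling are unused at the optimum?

cooling used = 5·30 + 1·9 = 159; slack = 177 − 159 = 18.

18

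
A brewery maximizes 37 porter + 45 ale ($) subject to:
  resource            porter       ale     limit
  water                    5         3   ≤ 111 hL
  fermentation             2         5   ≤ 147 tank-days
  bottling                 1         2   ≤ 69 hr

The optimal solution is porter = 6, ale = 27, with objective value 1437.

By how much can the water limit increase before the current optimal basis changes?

171

Binding constraints: water, fermentation. The basis is B = [[5,3],[2,5]] with det 19.
Per unit increase in water, x* moves by d = (0.2632, -0.1053).
The basis stays optimal until bottling becomes binding; allowable increase = 171 hL.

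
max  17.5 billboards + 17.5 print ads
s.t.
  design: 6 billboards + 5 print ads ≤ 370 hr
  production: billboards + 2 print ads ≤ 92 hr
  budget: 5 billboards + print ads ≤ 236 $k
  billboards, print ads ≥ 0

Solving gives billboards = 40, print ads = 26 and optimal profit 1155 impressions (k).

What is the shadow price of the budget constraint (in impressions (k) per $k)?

Binding: design and production. Non-binding: budget (10 unused).
Slack constraints have shadow price 0 (complementary slackness).
Dual feasibility on the basic columns requires 6·y_design + 1·y_production = 17.5, 5·y_design + 2·y_production = 17.5.
→ y_design = 2.5 and y_production = 2.5.
Shadow price of budget = 0.

0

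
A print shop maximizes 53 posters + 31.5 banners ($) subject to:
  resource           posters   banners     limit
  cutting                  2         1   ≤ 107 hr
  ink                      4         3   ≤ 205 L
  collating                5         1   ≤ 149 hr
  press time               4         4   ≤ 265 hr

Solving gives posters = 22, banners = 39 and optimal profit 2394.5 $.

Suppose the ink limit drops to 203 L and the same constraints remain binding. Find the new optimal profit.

Check each constraint at x*: cutting 83/107 (slack 24); ink 205/205 (tight); collating 149/149 (tight); press time 244/265 (slack 21).
By complementary slackness, y = 0 for the non-binding constraints.
From A_Bᵀ y = c: 4·y_ink + 5·y_collating = 53; 3·y_ink + 1·y_collating = 31.5.
This yields shadow prices y_ink = 9.5, y_collating = 3.
Δz = y_ink·Δb = 9.5 × (-2) = -19, so new z* = 2394.5 − 19 = 2375.5.

2375.5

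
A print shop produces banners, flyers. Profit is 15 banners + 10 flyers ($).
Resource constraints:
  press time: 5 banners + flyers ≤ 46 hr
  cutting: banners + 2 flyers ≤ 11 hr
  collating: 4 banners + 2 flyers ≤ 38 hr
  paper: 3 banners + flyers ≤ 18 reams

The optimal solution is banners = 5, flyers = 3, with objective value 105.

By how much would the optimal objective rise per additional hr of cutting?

Binding: cutting and paper. Non-binding: press time (18 unused), collating (12 unused).
Since press time, collating are not tight, their duals are 0.
The binding rows give the dual system: 1·y_cutting + 3·y_paper = 15 and 2·y_cutting + 1·y_paper = 10.
This yields shadow prices y_cutting = 3, y_paper = 4.
Shadow price of cutting = 3.

3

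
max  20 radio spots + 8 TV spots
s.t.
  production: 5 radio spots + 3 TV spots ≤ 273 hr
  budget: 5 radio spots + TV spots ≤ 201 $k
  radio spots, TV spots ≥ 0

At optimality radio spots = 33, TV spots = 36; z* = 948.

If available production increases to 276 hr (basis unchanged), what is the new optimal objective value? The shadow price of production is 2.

Δb = 3, so new z* = 948 + (2)·(3) = 948 + 6 = 954.

954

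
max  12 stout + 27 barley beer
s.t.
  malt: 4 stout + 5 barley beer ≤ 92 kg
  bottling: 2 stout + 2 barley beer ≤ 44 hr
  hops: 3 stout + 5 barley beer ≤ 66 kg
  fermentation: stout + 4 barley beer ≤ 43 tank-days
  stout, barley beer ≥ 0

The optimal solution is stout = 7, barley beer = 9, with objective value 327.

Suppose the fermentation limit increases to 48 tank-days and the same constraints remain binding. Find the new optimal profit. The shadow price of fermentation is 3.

Δb = 5, so new z* = 327 + (3)·(5) = 327 + 15 = 342.

342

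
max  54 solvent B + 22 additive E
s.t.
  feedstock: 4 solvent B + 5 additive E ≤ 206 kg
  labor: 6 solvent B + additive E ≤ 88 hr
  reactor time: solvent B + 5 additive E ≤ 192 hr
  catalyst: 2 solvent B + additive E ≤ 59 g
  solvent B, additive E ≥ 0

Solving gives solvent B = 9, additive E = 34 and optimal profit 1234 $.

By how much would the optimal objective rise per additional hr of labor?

7

Check each constraint at x*: feedstock 206/206 (tight); labor 88/88 (tight); reactor time 179/192 (slack 13); catalyst 52/59 (slack 7).
Since reactor time, catalyst are not tight, their duals are 0.
The binding rows give the dual system: 4·y_feedstock + 6·y_labor = 54 and 5·y_feedstock + 1·y_labor = 22.
Solving: y_feedstock = 3, y_labor = 7.
Shadow price of labor = 7.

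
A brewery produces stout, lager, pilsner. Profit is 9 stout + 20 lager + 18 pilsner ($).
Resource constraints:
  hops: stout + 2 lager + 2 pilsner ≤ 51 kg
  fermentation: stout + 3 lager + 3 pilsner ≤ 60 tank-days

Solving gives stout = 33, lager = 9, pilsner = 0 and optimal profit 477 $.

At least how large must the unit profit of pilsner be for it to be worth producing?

At the optimum: hops uses 51 of 51 (binding); fermentation uses 60 of 60 (binding).
The binding rows give the dual system: 1·y_hops + 1·y_fermentation = 9 and 2·y_hops + 3·y_fermentation = 20.
→ y_hops = 7 and y_fermentation = 2.
pilsner enters the basis when its profit ≥ yᵀa₃ = 7·2 + 2·3 = 20.

20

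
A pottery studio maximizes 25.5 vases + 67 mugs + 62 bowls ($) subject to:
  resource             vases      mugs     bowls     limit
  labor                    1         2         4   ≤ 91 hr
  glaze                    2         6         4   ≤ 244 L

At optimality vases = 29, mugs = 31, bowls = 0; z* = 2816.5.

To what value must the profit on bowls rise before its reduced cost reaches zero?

70

Check each constraint at x*: labor 91/91 (tight); glaze 244/244 (tight).
Dual feasibility on the basic columns requires 1·y_labor + 2·y_glaze = 25.5, 2·y_labor + 6·y_glaze = 67.
→ y_labor = 9.5 and y_glaze = 8.
bowls enters the basis when its profit ≥ yᵀa₃ = 9.5·4 + 8·4 = 70.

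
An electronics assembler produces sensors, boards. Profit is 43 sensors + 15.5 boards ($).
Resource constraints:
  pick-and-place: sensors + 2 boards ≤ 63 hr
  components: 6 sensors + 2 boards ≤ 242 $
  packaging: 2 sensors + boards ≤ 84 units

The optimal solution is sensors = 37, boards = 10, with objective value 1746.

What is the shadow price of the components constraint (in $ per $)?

At the optimum: pick-and-place uses 57 of 63 (slack = 6); components uses 242 of 242 (binding); packaging uses 84 of 84 (binding).
Slack constraints have shadow price 0 (complementary slackness).
Dual feasibility on the basic columns requires 6·y_components + 2·y_packaging = 43, 2·y_components + 1·y_packaging = 15.5.
→ y_components = 6 and y_packaging = 3.5.
Shadow price of components = 6.

6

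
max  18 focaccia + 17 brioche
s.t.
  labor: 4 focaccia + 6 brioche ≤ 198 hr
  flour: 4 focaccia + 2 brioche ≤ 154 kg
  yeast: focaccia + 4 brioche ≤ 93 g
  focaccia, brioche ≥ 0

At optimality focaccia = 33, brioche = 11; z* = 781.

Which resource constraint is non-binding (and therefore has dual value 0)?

labor: 198/198 (binding)
flour: 154/154 (binding)
yeast: 77/93 (slack 16)
By complementary slackness, a constraint with positive slack has shadow price 0 → yeast.

yeast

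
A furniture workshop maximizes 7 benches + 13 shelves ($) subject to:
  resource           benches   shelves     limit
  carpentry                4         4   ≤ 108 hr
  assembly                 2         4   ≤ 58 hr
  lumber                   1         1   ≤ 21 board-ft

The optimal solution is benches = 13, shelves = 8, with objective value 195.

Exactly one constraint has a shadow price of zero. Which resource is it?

carpentry: 84/108 (slack 24)
assembly: 58/58 (binding)
lumber: 21/21 (binding)
By complementary slackness, a constraint with positive slack has shadow price 0 → carpentry.

carpentry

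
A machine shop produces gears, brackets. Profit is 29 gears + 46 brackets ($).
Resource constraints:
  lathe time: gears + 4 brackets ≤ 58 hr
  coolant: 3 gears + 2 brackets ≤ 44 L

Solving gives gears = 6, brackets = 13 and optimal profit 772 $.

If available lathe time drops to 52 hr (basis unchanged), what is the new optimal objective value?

724

Both lathe time and coolant are binding at x*.
Dual feasibility on the basic columns requires 1·y_lathe time + 3·y_coolant = 29, 4·y_lathe time + 2·y_coolant = 46.
This yields shadow prices y_lathe time = 8, y_coolant = 7.
Δz = y_lathe time·Δb = 8 × (-6) = -48, so new z* = 772 − 48 = 724.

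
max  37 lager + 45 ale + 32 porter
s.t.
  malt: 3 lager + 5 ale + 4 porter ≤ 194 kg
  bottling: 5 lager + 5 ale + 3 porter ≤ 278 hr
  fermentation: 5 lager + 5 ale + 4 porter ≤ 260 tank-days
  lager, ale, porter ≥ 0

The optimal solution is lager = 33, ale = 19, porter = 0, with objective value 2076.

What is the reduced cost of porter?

-4

Check each constraint at x*: malt 194/194 (tight); bottling 260/278 (slack 18); fermentation 260/260 (tight).
Slack constraints have shadow price 0 (complementary slackness).
Dual feasibility on the basic columns requires 3·y_malt + 5·y_fermentation = 37, 5·y_malt + 5·y_fermentation = 45.
→ y_malt = 4 and y_fermentation = 5.
Reduced cost of porter: c₃ − yᵀa₃ = 32 − (4·4 + 5·4) = 32 − 36 = -4.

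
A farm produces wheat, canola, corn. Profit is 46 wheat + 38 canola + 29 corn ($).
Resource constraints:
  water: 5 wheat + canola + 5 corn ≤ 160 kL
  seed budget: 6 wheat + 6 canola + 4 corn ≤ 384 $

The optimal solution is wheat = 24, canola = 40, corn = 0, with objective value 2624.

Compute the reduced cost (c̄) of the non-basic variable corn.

-5

Check each constraint at x*: water 160/160 (tight); seed budget 384/384 (tight).
The binding rows give the dual system: 5·y_water + 6·y_seed budget = 46 and 1·y_water + 6·y_seed budget = 38.
→ y_water = 2 and y_seed budget = 6.
Reduced cost of corn: c₃ − yᵀa₃ = 29 − (2·5 + 6·4) = 29 − 34 = -5.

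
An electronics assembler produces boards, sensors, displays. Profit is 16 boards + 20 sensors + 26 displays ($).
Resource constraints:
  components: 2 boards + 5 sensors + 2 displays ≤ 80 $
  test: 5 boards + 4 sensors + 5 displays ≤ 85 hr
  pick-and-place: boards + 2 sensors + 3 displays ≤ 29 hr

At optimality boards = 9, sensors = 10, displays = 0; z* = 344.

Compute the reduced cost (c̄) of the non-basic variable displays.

-2

Binding: test and pick-and-place. Non-binding: components (12 unused).
Since components is not tight, its dual is 0.
Dual feasibility on the basic columns requires 5·y_test + 1·y_pick-and-place = 16, 4·y_test + 2·y_pick-and-place = 20.
Solving: y_test = 2, y_pick-and-place = 6.
Reduced cost of displays: c₃ − yᵀa₃ = 26 − (2·5 + 6·3) = 26 − 28 = -2.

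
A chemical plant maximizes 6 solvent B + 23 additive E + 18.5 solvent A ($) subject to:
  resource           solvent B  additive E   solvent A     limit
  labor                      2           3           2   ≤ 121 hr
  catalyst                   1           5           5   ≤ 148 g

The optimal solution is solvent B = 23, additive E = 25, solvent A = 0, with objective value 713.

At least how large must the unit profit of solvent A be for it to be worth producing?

22

Both labor and catalyst are binding at x*.
From A_Bᵀ y = c: 2·y_labor + 1·y_catalyst = 6; 3·y_labor + 5·y_catalyst = 23.
This yields shadow prices y_labor = 1, y_catalyst = 4.
solvent A enters the basis when its profit ≥ yᵀa₃ = 1·2 + 4·5 = 22.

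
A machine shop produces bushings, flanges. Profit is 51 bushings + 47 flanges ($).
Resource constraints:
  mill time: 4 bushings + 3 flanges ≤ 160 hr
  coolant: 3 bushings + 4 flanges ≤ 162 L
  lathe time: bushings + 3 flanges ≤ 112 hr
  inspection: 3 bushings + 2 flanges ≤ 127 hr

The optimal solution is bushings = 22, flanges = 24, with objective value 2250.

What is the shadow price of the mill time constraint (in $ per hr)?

9

At the optimum: mill time uses 160 of 160 (binding); coolant uses 162 of 162 (binding); lathe time uses 94 of 112 (slack = 18); inspection uses 114 of 127 (slack = 13).
Since lathe time, inspection are not tight, their duals are 0.
Dual feasibility on the basic columns requires 4·y_mill time + 3·y_coolant = 51, 3·y_mill time + 4·y_coolant = 47.
This yields shadow prices y_mill time = 9, y_coolant = 5.
Shadow price of mill time = 9.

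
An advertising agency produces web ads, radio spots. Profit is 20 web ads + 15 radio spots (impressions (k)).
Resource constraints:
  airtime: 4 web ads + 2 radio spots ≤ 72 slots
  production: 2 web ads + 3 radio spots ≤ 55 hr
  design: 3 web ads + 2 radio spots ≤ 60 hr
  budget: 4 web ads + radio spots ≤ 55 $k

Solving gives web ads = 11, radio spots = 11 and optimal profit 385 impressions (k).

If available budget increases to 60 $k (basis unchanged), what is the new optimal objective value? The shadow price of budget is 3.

Δb = 5, so new z* = 385 + (3)·(5) = 385 + 15 = 400.

400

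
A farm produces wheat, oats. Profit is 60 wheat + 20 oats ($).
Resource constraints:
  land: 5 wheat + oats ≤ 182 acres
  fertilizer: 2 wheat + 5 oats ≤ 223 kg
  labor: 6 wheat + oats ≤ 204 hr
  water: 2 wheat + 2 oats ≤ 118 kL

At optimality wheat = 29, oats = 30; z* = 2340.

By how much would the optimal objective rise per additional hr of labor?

Binding: labor and water. Non-binding: land (7 unused), fertilizer (15 unused).
By complementary slackness, y = 0 for the non-binding constraints.
From A_Bᵀ y = c: 6·y_labor + 2·y_water = 60; 1·y_labor + 2·y_water = 20.
Solving: y_labor = 8, y_water = 6.
Shadow price of labor = 8.

8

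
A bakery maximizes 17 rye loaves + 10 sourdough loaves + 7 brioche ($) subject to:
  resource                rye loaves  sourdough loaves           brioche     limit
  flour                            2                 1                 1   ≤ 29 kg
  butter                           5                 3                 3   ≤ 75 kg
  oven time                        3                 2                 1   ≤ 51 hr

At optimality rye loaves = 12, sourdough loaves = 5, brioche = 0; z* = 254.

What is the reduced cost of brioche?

Binding: flour and butter. Non-binding: oven time (5 unused).
Slack constraints have shadow price 0 (complementary slackness).
Dual feasibility on the basic columns requires 2·y_flour + 5·y_butter = 17, 1·y_flour + 3·y_butter = 10.
This yields shadow prices y_flour = 1, y_butter = 3.
Reduced cost of brioche: c₃ − yᵀa₃ = 7 − (1·1 + 3·3) = 7 − 10 = -3.

-3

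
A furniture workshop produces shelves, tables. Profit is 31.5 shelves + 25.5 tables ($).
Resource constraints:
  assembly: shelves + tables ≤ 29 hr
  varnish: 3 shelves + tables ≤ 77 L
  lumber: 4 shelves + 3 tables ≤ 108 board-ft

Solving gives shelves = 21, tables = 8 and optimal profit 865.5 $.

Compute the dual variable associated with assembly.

At the optimum: assembly uses 29 of 29 (binding); varnish uses 71 of 77 (slack = 6); lumber uses 108 of 108 (binding).
Slack constraints have shadow price 0 (complementary slackness).
The binding rows give the dual system: 1·y_assembly + 4·y_lumber = 31.5 and 1·y_assembly + 3·y_lumber = 25.5.
→ y_assembly = 7.5 and y_lumber = 6.
Shadow price of assembly = 7.5.

7.5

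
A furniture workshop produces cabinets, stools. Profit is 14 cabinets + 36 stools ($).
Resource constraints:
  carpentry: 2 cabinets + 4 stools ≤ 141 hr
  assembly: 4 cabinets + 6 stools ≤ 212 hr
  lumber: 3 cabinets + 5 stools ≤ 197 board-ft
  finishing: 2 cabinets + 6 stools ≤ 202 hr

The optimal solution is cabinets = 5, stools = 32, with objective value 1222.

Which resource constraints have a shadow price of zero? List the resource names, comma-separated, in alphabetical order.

carpentry, lumber

carpentry: 138/141 (slack 3)
assembly: 212/212 (binding)
lumber: 175/197 (slack 22)
finishing: 202/202 (binding)
By complementary slackness, a constraint with positive slack has shadow price 0 → carpentry, lumber.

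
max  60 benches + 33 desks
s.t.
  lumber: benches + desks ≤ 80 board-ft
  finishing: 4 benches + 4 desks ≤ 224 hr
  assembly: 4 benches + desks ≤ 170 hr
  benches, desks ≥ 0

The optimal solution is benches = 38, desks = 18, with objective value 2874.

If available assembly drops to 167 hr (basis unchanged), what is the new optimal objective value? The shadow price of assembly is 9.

Δb = -3, so new z* = 2874 + (9)·(-3) = 2874 − 27 = 2847.

2847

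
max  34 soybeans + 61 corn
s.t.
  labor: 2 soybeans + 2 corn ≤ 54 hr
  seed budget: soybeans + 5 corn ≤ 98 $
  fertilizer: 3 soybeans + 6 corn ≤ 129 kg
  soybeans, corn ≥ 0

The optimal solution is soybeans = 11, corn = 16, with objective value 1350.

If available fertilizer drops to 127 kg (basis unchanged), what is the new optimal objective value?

1332

Binding: labor and fertilizer. Non-binding: seed budget (7 unused).
By complementary slackness, y = 0 for the non-binding constraint.
The binding rows give the dual system: 2·y_labor + 3·y_fertilizer = 34 and 2·y_labor + 6·y_fertilizer = 61.
This yields shadow prices y_labor = 3.5, y_fertilizer = 9.
Δz = y_fertilizer·Δb = 9 × (-2) = -18, so new z* = 1350 − 18 = 1332.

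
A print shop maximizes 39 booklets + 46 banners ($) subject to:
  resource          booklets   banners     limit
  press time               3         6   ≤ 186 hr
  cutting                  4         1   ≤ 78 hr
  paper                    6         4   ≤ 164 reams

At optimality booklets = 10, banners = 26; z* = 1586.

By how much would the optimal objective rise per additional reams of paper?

4

Check each constraint at x*: press time 186/186 (tight); cutting 66/78 (slack 12); paper 164/164 (tight).
By complementary slackness, y = 0 for the non-binding constraint.
Dual feasibility on the basic columns requires 3·y_press time + 6·y_paper = 39, 6·y_press time + 4·y_paper = 46.
This yields shadow prices y_press time = 5, y_paper = 4.
Shadow price of paper = 4.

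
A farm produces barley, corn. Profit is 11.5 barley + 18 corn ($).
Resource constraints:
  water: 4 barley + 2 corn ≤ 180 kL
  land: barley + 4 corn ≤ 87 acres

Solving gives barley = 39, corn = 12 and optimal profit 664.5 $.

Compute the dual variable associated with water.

Check each constraint at x*: water 180/180 (tight); land 87/87 (tight).
The binding rows give the dual system: 4·y_water + 1·y_land = 11.5 and 2·y_water + 4·y_land = 18.
This yields shadow prices y_water = 2, y_land = 3.5.
Shadow price of water = 2.

2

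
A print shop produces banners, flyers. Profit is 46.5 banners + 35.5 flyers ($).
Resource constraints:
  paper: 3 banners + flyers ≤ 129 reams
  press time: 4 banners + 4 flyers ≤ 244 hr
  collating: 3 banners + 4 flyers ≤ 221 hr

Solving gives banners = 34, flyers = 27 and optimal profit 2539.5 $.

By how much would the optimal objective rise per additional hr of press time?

Binding: paper and press time. Non-binding: collating (11 unused).
Slack constraints have shadow price 0 (complementary slackness).
Dual feasibility on the basic columns requires 3·y_paper + 4·y_press time = 46.5, 1·y_paper + 4·y_press time = 35.5.
This yields shadow prices y_paper = 5.5, y_press time = 7.5.
Shadow price of press time = 7.5.

7.5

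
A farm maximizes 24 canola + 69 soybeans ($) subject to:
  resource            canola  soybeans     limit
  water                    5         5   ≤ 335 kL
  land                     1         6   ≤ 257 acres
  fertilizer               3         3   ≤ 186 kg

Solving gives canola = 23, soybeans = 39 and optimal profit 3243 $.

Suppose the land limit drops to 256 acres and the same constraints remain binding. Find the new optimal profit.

Check each constraint at x*: water 310/335 (slack 25); land 257/257 (tight); fertilizer 186/186 (tight).
Since water is not tight, its dual is 0.
From A_Bᵀ y = c: 1·y_land + 3·y_fertilizer = 24; 6·y_land + 3·y_fertilizer = 69.
Solving: y_land = 9, y_fertilizer = 5.
Δz = y_land·Δb = 9 × (-1) = -9, so new z* = 3243 − 9 = 3234.

3234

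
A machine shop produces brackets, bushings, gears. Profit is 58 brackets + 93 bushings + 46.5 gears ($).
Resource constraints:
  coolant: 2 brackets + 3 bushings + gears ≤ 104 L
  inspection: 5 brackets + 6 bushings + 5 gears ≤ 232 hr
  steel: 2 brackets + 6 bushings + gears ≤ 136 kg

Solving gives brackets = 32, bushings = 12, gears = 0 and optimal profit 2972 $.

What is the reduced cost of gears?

-5

Binding: inspection and steel. Non-binding: coolant (4 unused).
Slack constraints have shadow price 0 (complementary slackness).
The binding rows give the dual system: 5·y_inspection + 2·y_steel = 58 and 6·y_inspection + 6·y_steel = 93.
This yields shadow prices y_inspection = 9, y_steel = 6.5.
Reduced cost of gears: c₃ − yᵀa₃ = 46.5 − (9·5 + 6.5·1) = 46.5 − 51.5 = -5.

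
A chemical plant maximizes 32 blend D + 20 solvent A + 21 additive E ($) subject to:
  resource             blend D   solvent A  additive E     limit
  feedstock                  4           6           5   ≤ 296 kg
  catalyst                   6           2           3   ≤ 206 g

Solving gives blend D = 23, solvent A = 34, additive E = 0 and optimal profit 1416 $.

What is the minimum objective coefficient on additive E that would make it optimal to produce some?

Check each constraint at x*: feedstock 296/296 (tight); catalyst 206/206 (tight).
The binding rows give the dual system: 4·y_feedstock + 6·y_catalyst = 32 and 6·y_feedstock + 2·y_catalyst = 20.
→ y_feedstock = 2 and y_catalyst = 4.
additive E enters the basis when its profit ≥ yᵀa₃ = 2·5 + 4·3 = 22.

22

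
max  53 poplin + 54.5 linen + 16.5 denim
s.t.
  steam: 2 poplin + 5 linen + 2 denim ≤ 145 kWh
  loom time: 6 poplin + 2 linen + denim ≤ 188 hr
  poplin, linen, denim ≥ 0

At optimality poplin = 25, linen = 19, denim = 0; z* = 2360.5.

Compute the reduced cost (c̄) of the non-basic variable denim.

Both steam and loom time are binding at x*.
Dual feasibility on the basic columns requires 2·y_steam + 6·y_loom time = 53, 5·y_steam + 2·y_loom time = 54.5.
Solving: y_steam = 8.5, y_loom time = 6.
Reduced cost of denim: c₃ − yᵀa₃ = 16.5 − (8.5·2 + 6·1) = 16.5 − 23 = -6.5.

-6.5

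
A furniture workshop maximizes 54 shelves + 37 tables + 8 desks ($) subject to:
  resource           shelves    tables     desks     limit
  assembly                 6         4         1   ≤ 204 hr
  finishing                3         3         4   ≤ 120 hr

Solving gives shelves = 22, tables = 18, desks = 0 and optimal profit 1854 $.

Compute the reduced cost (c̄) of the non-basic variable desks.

-4.5

Both assembly and finishing are binding at x*.
The binding rows give the dual system: 6·y_assembly + 3·y_finishing = 54 and 4·y_assembly + 3·y_finishing = 37.
→ y_assembly = 8.5 and y_finishing = 1.
Reduced cost of desks: c₃ − yᵀa₃ = 8 − (8.5·1 + 1·4) = 8 − 12.5 = -4.5.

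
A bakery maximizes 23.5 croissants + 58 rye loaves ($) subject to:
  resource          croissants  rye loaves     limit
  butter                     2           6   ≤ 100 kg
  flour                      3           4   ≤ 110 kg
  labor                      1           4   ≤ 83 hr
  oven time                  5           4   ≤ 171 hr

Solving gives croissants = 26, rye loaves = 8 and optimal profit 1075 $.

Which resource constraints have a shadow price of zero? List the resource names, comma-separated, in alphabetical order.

butter: 100/100 (binding)
flour: 110/110 (binding)
labor: 58/83 (slack 25)
oven time: 162/171 (slack 9)
By complementary slackness, a constraint with positive slack has shadow price 0 → labor, oven time.

labor, oven time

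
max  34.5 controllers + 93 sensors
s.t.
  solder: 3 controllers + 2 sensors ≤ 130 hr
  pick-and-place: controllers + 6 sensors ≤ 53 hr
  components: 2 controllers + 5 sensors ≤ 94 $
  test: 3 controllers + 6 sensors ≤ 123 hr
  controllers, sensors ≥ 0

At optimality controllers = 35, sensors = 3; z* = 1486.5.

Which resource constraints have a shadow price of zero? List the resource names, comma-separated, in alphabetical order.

components, solder

solder: 111/130 (slack 19)
pick-and-place: 53/53 (binding)
components: 85/94 (slack 9)
test: 123/123 (binding)
By complementary slackness, a constraint with positive slack has shadow price 0 → components, solder.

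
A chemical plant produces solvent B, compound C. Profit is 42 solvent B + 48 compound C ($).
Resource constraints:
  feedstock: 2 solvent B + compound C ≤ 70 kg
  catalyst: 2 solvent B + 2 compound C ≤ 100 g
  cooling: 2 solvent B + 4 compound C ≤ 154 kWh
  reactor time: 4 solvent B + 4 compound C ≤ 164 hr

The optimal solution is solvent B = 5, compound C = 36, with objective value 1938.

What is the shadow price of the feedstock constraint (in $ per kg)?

0

Binding: cooling and reactor time. Non-binding: feedstock (24 unused), catalyst (18 unused).
By complementary slackness, y = 0 for the non-binding constraints.
From A_Bᵀ y = c: 2·y_cooling + 4·y_reactor time = 42; 4·y_cooling + 4·y_reactor time = 48.
Solving: y_cooling = 3, y_reactor time = 9.
Shadow price of feedstock = 0.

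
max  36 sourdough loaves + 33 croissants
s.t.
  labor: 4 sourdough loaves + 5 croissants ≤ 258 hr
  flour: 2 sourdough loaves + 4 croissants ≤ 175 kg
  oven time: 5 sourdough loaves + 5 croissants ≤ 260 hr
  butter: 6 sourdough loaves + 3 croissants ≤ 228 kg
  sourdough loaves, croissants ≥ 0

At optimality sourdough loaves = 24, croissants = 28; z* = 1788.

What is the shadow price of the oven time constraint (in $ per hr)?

6

At the optimum: labor uses 236 of 258 (slack = 22); flour uses 160 of 175 (slack = 15); oven time uses 260 of 260 (binding); butter uses 228 of 228 (binding).
Slack constraints have shadow price 0 (complementary slackness).
From A_Bᵀ y = c: 5·y_oven time + 6·y_butter = 36; 5·y_oven time + 3·y_butter = 33.
→ y_oven time = 6 and y_butter = 1.
Shadow price of oven time = 6.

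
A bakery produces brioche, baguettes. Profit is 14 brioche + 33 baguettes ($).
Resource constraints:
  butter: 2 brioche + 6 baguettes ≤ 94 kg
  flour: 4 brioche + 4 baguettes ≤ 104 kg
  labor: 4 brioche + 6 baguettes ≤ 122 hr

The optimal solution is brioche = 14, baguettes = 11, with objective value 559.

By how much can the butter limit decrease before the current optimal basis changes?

Binding constraints: butter, labor. The basis is B = [[2,6],[4,6]] with det -12.
Per unit decrease in butter, x* moves by d = (0.5, -0.3333).
The basis stays optimal until flour becomes binding; allowable decrease = 6 kg.

6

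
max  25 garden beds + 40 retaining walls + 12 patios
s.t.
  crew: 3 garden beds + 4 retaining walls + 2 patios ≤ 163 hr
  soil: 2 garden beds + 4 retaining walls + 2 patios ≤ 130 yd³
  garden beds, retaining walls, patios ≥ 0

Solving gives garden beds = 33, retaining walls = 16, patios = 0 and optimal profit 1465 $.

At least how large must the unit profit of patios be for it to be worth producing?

20

Both crew and soil are binding at x*.
The binding rows give the dual system: 3·y_crew + 2·y_soil = 25 and 4·y_crew + 4·y_soil = 40.
This yields shadow prices y_crew = 5, y_soil = 5.
patios enters the basis when its profit ≥ yᵀa₃ = 5·2 + 5·2 = 20.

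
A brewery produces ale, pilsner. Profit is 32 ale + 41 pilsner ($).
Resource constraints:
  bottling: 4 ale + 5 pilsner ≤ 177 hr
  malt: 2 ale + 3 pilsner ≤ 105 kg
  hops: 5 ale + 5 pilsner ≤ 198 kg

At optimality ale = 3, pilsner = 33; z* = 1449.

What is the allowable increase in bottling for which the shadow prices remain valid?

Binding constraints: bottling, malt. The basis is B = [[4,5],[2,3]] with det 2.
Per unit increase in bottling, x* moves by d = (1.5, -1).
The basis stays optimal until hops becomes binding; allowable increase = 7.2 hr.

7.2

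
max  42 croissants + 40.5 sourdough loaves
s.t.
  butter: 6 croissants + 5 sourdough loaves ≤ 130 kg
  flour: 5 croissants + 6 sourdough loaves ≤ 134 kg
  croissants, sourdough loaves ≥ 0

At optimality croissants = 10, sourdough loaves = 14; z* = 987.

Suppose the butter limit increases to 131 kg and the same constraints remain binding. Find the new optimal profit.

991.5

Both butter and flour are binding at x*.
From A_Bᵀ y = c: 6·y_butter + 5·y_flour = 42; 5·y_butter + 6·y_flour = 40.5.
This yields shadow prices y_butter = 4.5, y_flour = 3.
Δz = y_butter·Δb = 4.5 × (1) = 4.5, so new z* = 987 + 4.5 = 991.5.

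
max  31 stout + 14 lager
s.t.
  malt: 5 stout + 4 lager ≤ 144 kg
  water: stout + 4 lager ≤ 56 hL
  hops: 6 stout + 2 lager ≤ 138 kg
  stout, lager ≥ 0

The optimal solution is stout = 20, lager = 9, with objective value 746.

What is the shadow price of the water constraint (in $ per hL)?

1

Binding: water and hops. Non-binding: malt (8 unused).
By complementary slackness, y = 0 for the non-binding constraint.
From A_Bᵀ y = c: 1·y_water + 6·y_hops = 31; 4·y_water + 2·y_hops = 14.
→ y_water = 1 and y_hops = 5.
Shadow price of water = 1.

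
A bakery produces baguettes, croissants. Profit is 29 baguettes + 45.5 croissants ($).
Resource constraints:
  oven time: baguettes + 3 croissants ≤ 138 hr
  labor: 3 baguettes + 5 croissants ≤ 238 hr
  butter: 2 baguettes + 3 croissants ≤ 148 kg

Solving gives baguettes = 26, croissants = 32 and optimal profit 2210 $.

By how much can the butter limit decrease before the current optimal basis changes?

4

Binding constraints: labor, butter. The basis is B = [[3,5],[2,3]] with det -1.
Per unit decrease in butter, x* moves by d = (-5, 3).
The basis stays optimal until oven time becomes binding; allowable decrease = 4 kg.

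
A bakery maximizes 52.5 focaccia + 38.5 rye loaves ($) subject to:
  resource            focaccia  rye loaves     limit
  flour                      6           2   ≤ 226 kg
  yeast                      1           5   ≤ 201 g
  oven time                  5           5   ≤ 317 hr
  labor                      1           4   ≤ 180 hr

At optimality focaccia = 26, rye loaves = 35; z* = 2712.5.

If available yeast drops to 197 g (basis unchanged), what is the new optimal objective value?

Binding: flour and yeast. Non-binding: oven time (12 unused), labor (14 unused).
Since oven time, labor are not tight, their duals are 0.
The binding rows give the dual system: 6·y_flour + 1·y_yeast = 52.5 and 2·y_flour + 5·y_yeast = 38.5.
This yields shadow prices y_flour = 8, y_yeast = 4.5.
Δz = y_yeast·Δb = 4.5 × (-4) = -18, so new z* = 2712.5 − 18 = 2694.5.

2694.5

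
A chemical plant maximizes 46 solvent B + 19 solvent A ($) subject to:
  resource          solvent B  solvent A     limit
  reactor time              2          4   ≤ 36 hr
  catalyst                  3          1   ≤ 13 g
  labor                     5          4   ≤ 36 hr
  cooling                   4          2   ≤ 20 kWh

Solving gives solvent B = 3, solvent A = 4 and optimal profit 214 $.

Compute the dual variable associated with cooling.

5.5

At the optimum: reactor time uses 22 of 36 (slack = 14); catalyst uses 13 of 13 (binding); labor uses 31 of 36 (slack = 5); cooling uses 20 of 20 (binding).
By complementary slackness, y = 0 for the non-binding constraints.
From A_Bᵀ y = c: 3·y_catalyst + 4·y_cooling = 46; 1·y_catalyst + 2·y_cooling = 19.
Solving: y_catalyst = 8, y_cooling = 5.5.
Shadow price of cooling = 5.5.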